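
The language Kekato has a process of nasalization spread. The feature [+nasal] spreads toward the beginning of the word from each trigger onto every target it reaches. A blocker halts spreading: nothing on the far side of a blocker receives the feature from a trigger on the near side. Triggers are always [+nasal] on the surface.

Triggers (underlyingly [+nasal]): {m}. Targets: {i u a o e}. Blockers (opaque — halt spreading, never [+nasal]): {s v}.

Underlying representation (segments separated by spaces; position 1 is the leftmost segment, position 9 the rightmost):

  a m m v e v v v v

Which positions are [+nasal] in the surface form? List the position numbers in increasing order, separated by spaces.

From /m/ at 2 leftward: 1 /a/ → [+nasal]; word edge.
From /m/ at 3 leftward: 2 /m/ is itself a trigger — this domain ends here.
Target with no active source: position 5 stays [-nasal].

1 2 3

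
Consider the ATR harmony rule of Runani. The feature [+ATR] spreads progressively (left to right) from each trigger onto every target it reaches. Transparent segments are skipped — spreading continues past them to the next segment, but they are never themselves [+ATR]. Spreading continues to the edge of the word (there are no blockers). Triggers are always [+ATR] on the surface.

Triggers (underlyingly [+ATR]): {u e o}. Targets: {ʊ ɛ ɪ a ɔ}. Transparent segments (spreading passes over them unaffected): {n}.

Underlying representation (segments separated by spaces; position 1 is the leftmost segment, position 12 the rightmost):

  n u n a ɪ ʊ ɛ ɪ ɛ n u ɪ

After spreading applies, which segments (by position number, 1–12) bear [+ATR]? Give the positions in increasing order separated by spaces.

2 4 5 6 7 8 9 11 12

From /u/ at 2 rightward: 3 /n/ transparent; 4 /a/ → [+ATR]; 5 /ɪ/ → [+ATR]; 6 /ʊ/ → [+ATR]; 7 /ɛ/ → [+ATR]; 8 /ɪ/ → [+ATR]; 9 /ɛ/ → [+ATR]; 10 /n/ transparent; 11 /u/ is itself a trigger — this domain ends here.
From /u/ at 11 rightward: 12 /ɪ/ → [+ATR]; word edge.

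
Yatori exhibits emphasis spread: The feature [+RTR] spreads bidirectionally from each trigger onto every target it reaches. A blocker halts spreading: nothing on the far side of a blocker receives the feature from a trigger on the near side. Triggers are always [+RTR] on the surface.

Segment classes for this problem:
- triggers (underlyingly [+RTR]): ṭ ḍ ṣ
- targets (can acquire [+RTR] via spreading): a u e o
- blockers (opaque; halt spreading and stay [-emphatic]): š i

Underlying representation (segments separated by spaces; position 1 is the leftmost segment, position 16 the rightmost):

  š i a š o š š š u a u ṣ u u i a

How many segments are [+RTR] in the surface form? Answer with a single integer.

6

From /ṣ/ at 12 rightward: 13 /u/ → [+RTR]; 14 /u/ → [+RTR]; 15 /i/ blocks.
From /ṣ/ at 12 leftward: 11 /u/ → [+RTR]; 10 /a/ → [+RTR]; 9 /u/ → [+RTR]; 8 /š/ blocks.
Targets with no active source: positions 3 5 16 stay [-emphatic].
[+RTR] positions on the surface: 9 10 11 12 13 14.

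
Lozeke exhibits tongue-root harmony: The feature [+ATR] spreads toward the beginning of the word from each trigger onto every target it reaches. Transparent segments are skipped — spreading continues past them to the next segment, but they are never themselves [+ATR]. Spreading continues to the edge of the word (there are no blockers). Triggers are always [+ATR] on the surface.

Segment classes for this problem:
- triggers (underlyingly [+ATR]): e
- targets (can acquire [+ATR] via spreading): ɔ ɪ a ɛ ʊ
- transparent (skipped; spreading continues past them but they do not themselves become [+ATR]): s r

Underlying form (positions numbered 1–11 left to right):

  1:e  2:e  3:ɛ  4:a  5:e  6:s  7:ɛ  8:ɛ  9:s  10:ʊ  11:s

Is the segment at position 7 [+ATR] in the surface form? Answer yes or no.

From /e/ at 1 leftward: word edge.
From /e/ at 2 leftward: 1 /e/ is itself a trigger — this domain ends here.
From /e/ at 5 leftward: 4 /a/ → [+ATR]; 3 /ɛ/ → [+ATR]; 2 /e/ is itself a trigger — this domain ends here.
Targets with no active source: positions 7 8 10 stay [-ATR].
[+ATR] positions on the surface: 1 2 3 4 5.

no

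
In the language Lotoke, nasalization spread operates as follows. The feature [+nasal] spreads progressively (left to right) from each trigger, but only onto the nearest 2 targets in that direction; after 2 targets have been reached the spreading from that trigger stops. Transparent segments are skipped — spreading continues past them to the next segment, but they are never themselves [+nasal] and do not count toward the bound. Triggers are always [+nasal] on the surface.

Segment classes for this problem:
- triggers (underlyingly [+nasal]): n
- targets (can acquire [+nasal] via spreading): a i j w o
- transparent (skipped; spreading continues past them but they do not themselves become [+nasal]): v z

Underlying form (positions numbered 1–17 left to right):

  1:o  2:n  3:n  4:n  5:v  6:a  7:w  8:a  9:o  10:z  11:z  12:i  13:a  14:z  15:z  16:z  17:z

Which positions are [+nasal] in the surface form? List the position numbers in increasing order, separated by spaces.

From /n/ at 2 rightward: 3 /n/ is itself a trigger — this domain ends here.
From /n/ at 3 rightward: 4 /n/ is itself a trigger — this domain ends here.
From /n/ at 4 rightward: 5 /v/ transparent; 6 /a/ → [+nasal]; 7 /w/ → [+nasal]; bound reached.
Targets with no active source: positions 1 8 9 12 13 stay [-nasal].

2 3 4 6 7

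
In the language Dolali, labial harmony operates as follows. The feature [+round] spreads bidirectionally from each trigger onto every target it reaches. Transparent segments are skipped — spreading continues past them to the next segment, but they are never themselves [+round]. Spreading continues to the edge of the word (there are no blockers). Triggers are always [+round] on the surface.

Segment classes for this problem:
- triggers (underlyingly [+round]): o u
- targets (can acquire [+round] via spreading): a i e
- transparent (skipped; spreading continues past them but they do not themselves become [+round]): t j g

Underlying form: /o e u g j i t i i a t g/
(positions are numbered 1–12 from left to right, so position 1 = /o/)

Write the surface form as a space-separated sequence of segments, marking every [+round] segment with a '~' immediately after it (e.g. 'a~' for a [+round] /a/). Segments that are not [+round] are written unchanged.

o~ e~ u~ g j i~ t i~ i~ a~ t g

From /o/ at 1 rightward: 2 /e/ → [+round]; 3 /u/ is itself a trigger — this domain ends here.
From /o/ at 1 leftward: word edge.
From /u/ at 3 rightward: 4 /g/ transparent; 5 /j/ transparent; 6 /i/ → [+round]; 7 /t/ transparent; 8 /i/ → [+round]; 9 /i/ → [+round]; 10 /a/ → [+round]; 11 /t/ transparent; 12 /g/ transparent; word edge.
From /u/ at 3 leftward: 2 /e/ → [+round]; 1 /o/ is itself a trigger — this domain ends here.
[+round] positions on the surface: 1 2 3 6 8 9 10.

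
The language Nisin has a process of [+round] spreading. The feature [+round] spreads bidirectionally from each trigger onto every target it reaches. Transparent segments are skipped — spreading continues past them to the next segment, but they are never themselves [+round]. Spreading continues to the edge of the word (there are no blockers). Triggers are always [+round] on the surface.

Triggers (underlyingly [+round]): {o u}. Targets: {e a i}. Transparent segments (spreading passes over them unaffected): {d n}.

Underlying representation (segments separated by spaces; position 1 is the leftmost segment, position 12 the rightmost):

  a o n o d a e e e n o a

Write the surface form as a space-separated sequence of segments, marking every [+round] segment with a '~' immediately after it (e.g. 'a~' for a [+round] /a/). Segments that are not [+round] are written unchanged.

a~ o~ n o~ d a~ e~ e~ e~ n o~ a~

From /o/ at 2 rightward: 3 /n/ transparent; 4 /o/ is itself a trigger — this domain ends here.
From /o/ at 2 leftward: 1 /a/ → [+round]; word edge.
From /o/ at 4 rightward: 5 /d/ transparent; 6 /a/ → [+round]; 7 /e/ → [+round]; 8 /e/ → [+round]; 9 /e/ → [+round]; 10 /n/ transparent; 11 /o/ is itself a trigger — this domain ends here.
From /o/ at 4 leftward: 3 /n/ transparent; 2 /o/ is itself a trigger — this domain ends here.
From /o/ at 11 rightward: 12 /a/ → [+round]; word edge.
From /o/ at 11 leftward: 10 /n/ transparent; 9 /e/ → [+round]; 8 /e/ → [+round]; 7 /e/ → [+round]; 6 /a/ → [+round]; 5 /d/ transparent; 4 /o/ is itself a trigger — this domain ends here.
[+round] positions on the surface: 1 2 4 6 7 8 9 11 12.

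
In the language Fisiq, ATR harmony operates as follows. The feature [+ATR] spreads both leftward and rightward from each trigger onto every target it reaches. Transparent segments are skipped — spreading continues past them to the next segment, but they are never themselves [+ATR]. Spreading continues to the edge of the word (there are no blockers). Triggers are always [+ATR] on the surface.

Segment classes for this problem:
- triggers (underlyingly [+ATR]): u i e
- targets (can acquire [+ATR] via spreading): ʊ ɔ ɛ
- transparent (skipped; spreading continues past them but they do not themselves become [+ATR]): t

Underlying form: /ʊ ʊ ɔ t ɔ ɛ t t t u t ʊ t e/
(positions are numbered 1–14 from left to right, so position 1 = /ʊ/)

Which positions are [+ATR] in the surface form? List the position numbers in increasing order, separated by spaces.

From /u/ at 10 rightward: 11 /t/ transparent; 12 /ʊ/ → [+ATR]; 13 /t/ transparent; 14 /e/ is itself a trigger — this domain ends here.
From /u/ at 10 leftward: 9 /t/ transparent; 8 /t/ transparent; 7 /t/ transparent; 6 /ɛ/ → [+ATR]; 5 /ɔ/ → [+ATR]; 4 /t/ transparent; 3 /ɔ/ → [+ATR]; 2 /ʊ/ → [+ATR]; 1 /ʊ/ → [+ATR]; word edge.
From /e/ at 14 rightward: word edge.
From /e/ at 14 leftward: 13 /t/ transparent; 12 /ʊ/ → [+ATR]; 11 /t/ transparent; 10 /u/ is itself a trigger — this domain ends here.

1 2 3 5 6 10 12 14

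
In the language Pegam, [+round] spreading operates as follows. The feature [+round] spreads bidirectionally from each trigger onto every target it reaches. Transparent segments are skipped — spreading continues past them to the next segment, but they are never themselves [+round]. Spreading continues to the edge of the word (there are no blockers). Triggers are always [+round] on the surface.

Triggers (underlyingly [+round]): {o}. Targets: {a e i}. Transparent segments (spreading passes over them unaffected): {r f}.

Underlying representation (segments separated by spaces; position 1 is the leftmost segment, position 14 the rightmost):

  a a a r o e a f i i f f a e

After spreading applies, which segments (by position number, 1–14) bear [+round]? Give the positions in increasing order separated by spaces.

From /o/ at 5 rightward: 6 /e/ → [+round]; 7 /a/ → [+round]; 8 /f/ transparent; 9 /i/ → [+round]; 10 /i/ → [+round]; 11 /f/ transparent; 12 /f/ transparent; 13 /a/ → [+round]; 14 /e/ → [+round]; word edge.
From /o/ at 5 leftward: 4 /r/ transparent; 3 /a/ → [+round]; 2 /a/ → [+round]; 1 /a/ → [+round]; word edge.

1 2 3 5 6 7 9 10 13 14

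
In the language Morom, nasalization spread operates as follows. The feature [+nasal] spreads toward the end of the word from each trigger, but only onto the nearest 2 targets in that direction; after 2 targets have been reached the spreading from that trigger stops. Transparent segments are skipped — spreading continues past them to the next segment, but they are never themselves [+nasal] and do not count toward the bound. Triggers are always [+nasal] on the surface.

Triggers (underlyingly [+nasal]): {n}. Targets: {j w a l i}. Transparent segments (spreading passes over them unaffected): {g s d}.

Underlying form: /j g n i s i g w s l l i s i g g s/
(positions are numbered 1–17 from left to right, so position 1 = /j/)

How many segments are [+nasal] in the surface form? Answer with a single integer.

3

From /n/ at 3 rightward: 4 /i/ → [+nasal]; 5 /s/ transparent; 6 /i/ → [+nasal]; bound reached.
Targets with no active source: positions 1 8 10 11 12 14 stay [-nasal].
[+nasal] positions on the surface: 3 4 6.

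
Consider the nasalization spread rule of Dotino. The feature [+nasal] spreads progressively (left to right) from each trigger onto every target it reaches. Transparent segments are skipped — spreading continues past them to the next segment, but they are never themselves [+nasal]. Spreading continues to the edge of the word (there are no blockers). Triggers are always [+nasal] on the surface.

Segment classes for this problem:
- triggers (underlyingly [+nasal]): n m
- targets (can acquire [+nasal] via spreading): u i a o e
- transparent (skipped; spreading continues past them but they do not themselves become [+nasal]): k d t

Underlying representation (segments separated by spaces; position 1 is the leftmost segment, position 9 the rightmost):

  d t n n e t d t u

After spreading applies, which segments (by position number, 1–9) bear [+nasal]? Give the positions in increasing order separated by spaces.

From /n/ at 3 rightward: 4 /n/ is itself a trigger — this domain ends here.
From /n/ at 4 rightward: 5 /e/ → [+nasal]; 6 /t/ transparent; 7 /d/ transparent; 8 /t/ transparent; 9 /u/ → [+nasal]; word edge.

3 4 5 9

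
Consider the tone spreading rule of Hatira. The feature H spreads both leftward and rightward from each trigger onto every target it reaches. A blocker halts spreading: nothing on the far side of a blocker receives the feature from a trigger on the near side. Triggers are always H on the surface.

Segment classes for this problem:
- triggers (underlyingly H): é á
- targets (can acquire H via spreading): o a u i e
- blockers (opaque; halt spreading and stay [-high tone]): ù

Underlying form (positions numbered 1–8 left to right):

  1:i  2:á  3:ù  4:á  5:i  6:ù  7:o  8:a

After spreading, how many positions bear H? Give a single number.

From /á/ at 2 rightward: 3 /ù/ blocks.
From /á/ at 2 leftward: 1 /i/ → H; word edge.
From /á/ at 4 rightward: 5 /i/ → H; 6 /ù/ blocks.
From /á/ at 4 leftward: 3 /ù/ blocks.
Targets with no active source: positions 7 8 stay [-high tone].
H positions on the surface: 1 2 4 5.

4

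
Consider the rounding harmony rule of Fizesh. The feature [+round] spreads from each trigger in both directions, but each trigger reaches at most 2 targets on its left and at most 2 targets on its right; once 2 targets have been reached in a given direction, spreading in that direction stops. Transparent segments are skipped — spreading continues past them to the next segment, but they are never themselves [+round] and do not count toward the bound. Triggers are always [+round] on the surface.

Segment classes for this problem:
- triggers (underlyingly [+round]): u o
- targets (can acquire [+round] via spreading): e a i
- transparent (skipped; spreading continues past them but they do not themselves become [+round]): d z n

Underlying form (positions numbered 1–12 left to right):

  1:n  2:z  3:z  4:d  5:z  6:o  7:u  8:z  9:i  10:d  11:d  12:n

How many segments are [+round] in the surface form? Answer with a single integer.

3

From /o/ at 6 rightward: 7 /u/ is itself a trigger — this domain ends here.
From /o/ at 6 leftward: 5 /z/ transparent; 4 /d/ transparent; 3 /z/ transparent; 2 /z/ transparent; 1 /n/ transparent; word edge.
From /u/ at 7 rightward: 8 /z/ transparent; 9 /i/ → [+round]; 10 /d/ transparent; 11 /d/ transparent; 12 /n/ transparent; word edge.
From /u/ at 7 leftward: 6 /o/ is itself a trigger — this domain ends here.
[+round] positions on the surface: 6 7 9.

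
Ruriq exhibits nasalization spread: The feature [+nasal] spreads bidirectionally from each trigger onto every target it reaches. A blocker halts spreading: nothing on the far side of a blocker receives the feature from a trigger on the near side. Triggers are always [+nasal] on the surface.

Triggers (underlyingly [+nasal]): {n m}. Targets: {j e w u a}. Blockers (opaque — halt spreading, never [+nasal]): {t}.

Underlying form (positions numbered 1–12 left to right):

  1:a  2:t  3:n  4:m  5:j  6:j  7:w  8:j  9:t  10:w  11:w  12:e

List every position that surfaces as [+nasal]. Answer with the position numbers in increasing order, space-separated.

From /n/ at 3 rightward: 4 /m/ is itself a trigger — this domain ends here.
From /n/ at 3 leftward: 2 /t/ blocks.
From /m/ at 4 rightward: 5 /j/ → [+nasal]; 6 /j/ → [+nasal]; 7 /w/ → [+nasal]; 8 /j/ → [+nasal]; 9 /t/ blocks.
From /m/ at 4 leftward: 3 /n/ is itself a trigger — this domain ends here.
Targets with no active source: positions 1 10 11 12 stay [-nasal].

3 4 5 6 7 8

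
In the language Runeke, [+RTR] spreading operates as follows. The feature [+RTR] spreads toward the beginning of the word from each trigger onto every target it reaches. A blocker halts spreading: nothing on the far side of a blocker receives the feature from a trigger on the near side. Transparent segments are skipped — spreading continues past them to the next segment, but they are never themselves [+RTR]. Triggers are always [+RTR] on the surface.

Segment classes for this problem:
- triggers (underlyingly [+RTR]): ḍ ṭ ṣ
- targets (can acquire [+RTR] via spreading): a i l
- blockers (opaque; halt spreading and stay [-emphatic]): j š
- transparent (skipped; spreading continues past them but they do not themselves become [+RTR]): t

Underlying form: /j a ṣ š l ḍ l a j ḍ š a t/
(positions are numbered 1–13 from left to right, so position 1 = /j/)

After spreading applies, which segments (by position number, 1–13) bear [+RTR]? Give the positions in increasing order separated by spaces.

2 3 5 6 10

From /ṣ/ at 3 leftward: 2 /a/ → [+RTR]; 1 /j/ blocks.
From /ḍ/ at 6 leftward: 5 /l/ → [+RTR]; 4 /š/ blocks.
From /ḍ/ at 10 leftward: 9 /j/ blocks.
Targets with no active source: positions 7 8 12 stay [-emphatic].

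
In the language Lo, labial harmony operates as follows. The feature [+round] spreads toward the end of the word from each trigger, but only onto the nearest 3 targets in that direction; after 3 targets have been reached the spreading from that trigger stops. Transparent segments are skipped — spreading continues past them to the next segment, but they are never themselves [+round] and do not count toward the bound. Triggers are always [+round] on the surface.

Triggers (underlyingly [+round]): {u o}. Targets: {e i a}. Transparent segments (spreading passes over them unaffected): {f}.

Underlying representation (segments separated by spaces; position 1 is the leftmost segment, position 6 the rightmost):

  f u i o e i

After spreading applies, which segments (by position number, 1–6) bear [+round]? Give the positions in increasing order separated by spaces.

From /u/ at 2 rightward: 3 /i/ → [+round]; 4 /o/ is itself a trigger — this domain ends here.
From /o/ at 4 rightward: 5 /e/ → [+round]; 6 /i/ → [+round]; word edge.

2 3 4 5 6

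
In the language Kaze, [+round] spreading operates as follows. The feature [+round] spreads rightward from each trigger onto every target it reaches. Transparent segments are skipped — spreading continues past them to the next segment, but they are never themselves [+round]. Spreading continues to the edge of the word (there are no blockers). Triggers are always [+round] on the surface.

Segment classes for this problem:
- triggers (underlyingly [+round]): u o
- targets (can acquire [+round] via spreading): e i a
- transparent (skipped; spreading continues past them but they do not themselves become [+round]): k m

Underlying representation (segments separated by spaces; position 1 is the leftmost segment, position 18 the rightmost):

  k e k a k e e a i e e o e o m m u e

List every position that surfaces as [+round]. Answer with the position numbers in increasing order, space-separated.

From /o/ at 12 rightward: 13 /e/ → [+round]; 14 /o/ is itself a trigger — this domain ends here.
From /o/ at 14 rightward: 15 /m/ transparent; 16 /m/ transparent; 17 /u/ is itself a trigger — this domain ends here.
From /u/ at 17 rightward: 18 /e/ → [+round]; word edge.
Targets with no active source: positions 2 4 6 7 8 9 10 11 stay [-round].

12 13 14 17 18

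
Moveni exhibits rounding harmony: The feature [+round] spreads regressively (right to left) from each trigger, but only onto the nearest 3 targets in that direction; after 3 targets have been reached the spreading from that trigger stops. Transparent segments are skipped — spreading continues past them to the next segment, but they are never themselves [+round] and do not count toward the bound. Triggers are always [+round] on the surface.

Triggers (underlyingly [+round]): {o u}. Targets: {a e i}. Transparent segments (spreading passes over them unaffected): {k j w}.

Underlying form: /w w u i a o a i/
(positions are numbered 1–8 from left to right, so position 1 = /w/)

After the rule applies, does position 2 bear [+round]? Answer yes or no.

From /u/ at 3 leftward: 2 /w/ transparent; 1 /w/ transparent; word edge.
From /o/ at 6 leftward: 5 /a/ → [+round]; 4 /i/ → [+round]; 3 /u/ is itself a trigger — this domain ends here.
Targets with no active source: positions 7 8 stay [-round].
[+round] positions on the surface: 3 4 5 6.

no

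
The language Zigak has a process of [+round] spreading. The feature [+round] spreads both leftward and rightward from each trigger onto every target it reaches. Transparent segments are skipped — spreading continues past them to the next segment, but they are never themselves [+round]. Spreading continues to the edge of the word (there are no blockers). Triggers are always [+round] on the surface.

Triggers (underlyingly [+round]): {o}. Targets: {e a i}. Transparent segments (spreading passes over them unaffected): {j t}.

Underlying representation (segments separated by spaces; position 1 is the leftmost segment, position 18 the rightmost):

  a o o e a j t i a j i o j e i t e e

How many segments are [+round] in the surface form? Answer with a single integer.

From /o/ at 2 rightward: 3 /o/ is itself a trigger — this domain ends here.
From /o/ at 2 leftward: 1 /a/ → [+round]; word edge.
From /o/ at 3 rightward: 4 /e/ → [+round]; 5 /a/ → [+round]; 6 /j/ transparent; 7 /t/ transparent; 8 /i/ → [+round]; 9 /a/ → [+round]; 10 /j/ transparent; 11 /i/ → [+round]; 12 /o/ is itself a trigger — this domain ends here.
From /o/ at 3 leftward: 2 /o/ is itself a trigger — this domain ends here.
From /o/ at 12 rightward: 13 /j/ transparent; 14 /e/ → [+round]; 15 /i/ → [+round]; 16 /t/ transparent; 17 /e/ → [+round]; 18 /e/ → [+round]; word edge.
From /o/ at 12 leftward: 11 /i/ → [+round]; 10 /j/ transparent; 9 /a/ → [+round]; 8 /i/ → [+round]; 7 /t/ transparent; 6 /j/ transparent; 5 /a/ → [+round]; 4 /e/ → [+round]; 3 /o/ is itself a trigger — this domain ends here.
[+round] positions on the surface: 1 2 3 4 5 8 9 11 12 14 15 17 18.

13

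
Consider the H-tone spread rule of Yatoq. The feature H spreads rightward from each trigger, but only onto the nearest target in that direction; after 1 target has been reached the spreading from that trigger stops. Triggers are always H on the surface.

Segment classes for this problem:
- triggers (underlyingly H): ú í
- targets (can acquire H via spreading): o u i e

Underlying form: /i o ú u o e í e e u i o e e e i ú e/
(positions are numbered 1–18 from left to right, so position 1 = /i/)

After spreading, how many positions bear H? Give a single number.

From /ú/ at 3 rightward: 4 /u/ → H; bound reached.
From /í/ at 7 rightward: 8 /e/ → H; bound reached.
From /ú/ at 17 rightward: 18 /e/ → H; bound reached.
Targets with no active source: positions 1 2 5 6 9 10 11 12 13 14 15 16 stay [-high tone].
H positions on the surface: 3 4 7 8 17 18.

6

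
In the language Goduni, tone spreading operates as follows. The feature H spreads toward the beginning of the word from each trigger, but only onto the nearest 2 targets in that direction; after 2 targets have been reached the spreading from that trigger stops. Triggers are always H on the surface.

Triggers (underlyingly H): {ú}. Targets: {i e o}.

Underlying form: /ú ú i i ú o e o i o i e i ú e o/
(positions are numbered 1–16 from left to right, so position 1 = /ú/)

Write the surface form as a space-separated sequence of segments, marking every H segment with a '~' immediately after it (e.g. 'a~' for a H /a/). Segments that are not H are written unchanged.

From /ú/ at 1 leftward: word edge.
From /ú/ at 2 leftward: 1 /ú/ is itself a trigger — this domain ends here.
From /ú/ at 5 leftward: 4 /i/ → H; 3 /i/ → H; bound reached.
From /ú/ at 14 leftward: 13 /i/ → H; 12 /e/ → H; bound reached.
Targets with no active source: positions 6 7 8 9 10 11 15 16 stay [-high tone].
H positions on the surface: 1 2 3 4 5 12 13 14.

ú~ ú~ i~ i~ ú~ o e o i o i e~ i~ ú~ e o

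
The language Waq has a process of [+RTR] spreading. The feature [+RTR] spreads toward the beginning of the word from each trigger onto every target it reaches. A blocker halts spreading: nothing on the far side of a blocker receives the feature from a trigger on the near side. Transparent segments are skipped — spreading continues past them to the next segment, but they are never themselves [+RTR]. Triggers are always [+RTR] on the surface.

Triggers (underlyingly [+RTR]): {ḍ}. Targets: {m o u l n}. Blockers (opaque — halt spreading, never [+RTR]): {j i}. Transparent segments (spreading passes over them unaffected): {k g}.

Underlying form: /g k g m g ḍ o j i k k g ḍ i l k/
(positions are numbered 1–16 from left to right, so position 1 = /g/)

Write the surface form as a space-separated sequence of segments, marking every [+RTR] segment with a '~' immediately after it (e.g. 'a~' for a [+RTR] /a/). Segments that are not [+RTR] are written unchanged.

From /ḍ/ at 6 leftward: 5 /g/ transparent; 4 /m/ → [+RTR]; 3 /g/ transparent; 2 /k/ transparent; 1 /g/ transparent; word edge.
From /ḍ/ at 13 leftward: 12 /g/ transparent; 11 /k/ transparent; 10 /k/ transparent; 9 /i/ blocks.
Targets with no active source: positions 7 15 stay [-emphatic].
[+RTR] positions on the surface: 4 6 13.

g k g m~ g ḍ~ o j i k k g ḍ~ i l k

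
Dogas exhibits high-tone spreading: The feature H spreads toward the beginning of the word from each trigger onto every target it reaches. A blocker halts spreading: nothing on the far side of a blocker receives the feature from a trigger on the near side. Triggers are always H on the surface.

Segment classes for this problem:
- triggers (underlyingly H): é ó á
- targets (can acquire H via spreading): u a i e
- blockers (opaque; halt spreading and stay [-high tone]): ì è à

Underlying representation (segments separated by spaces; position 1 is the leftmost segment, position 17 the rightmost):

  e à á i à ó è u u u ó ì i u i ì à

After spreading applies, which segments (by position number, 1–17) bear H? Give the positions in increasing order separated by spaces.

3 6 8 9 10 11

From /á/ at 3 leftward: 2 /à/ blocks.
From /ó/ at 6 leftward: 5 /à/ blocks.
From /ó/ at 11 leftward: 10 /u/ → H; 9 /u/ → H; 8 /u/ → H; 7 /è/ blocks.
Targets with no active source: positions 1 4 13 14 15 stay [-high tone].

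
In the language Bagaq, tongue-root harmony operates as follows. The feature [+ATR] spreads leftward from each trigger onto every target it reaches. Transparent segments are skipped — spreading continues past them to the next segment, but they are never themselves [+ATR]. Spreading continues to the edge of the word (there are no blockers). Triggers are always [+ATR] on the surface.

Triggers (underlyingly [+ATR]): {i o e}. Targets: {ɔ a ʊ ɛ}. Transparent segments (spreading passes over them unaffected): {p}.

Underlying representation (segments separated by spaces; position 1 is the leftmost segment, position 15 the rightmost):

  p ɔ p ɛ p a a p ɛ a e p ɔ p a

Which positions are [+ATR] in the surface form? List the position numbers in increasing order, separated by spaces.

2 4 6 7 9 10 11

From /e/ at 11 leftward: 10 /a/ → [+ATR]; 9 /ɛ/ → [+ATR]; 8 /p/ transparent; 7 /a/ → [+ATR]; 6 /a/ → [+ATR]; 5 /p/ transparent; 4 /ɛ/ → [+ATR]; 3 /p/ transparent; 2 /ɔ/ → [+ATR]; 1 /p/ transparent; word edge.
Targets with no active source: positions 13 15 stay [-ATR].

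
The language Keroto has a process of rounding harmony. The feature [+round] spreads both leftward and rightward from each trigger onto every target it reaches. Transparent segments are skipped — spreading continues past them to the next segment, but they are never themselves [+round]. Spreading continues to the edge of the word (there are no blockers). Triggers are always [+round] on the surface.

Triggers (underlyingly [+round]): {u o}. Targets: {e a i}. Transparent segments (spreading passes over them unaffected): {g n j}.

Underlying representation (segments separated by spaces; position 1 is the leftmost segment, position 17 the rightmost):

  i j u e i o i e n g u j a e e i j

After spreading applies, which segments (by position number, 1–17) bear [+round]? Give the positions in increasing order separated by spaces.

From /u/ at 3 rightward: 4 /e/ → [+round]; 5 /i/ → [+round]; 6 /o/ is itself a trigger — this domain ends here.
From /u/ at 3 leftward: 2 /j/ transparent; 1 /i/ → [+round]; word edge.
From /o/ at 6 rightward: 7 /i/ → [+round]; 8 /e/ → [+round]; 9 /n/ transparent; 10 /g/ transparent; 11 /u/ is itself a trigger — this domain ends here.
From /o/ at 6 leftward: 5 /i/ → [+round]; 4 /e/ → [+round]; 3 /u/ is itself a trigger — this domain ends here.
From /u/ at 11 rightward: 12 /j/ transparent; 13 /a/ → [+round]; 14 /e/ → [+round]; 15 /e/ → [+round]; 16 /i/ → [+round]; 17 /j/ transparent; word edge.
From /u/ at 11 leftward: 10 /g/ transparent; 9 /n/ transparent; 8 /e/ → [+round]; 7 /i/ → [+round]; 6 /o/ is itself a trigger — this domain ends here.

1 3 4 5 6 7 8 11 13 14 15 16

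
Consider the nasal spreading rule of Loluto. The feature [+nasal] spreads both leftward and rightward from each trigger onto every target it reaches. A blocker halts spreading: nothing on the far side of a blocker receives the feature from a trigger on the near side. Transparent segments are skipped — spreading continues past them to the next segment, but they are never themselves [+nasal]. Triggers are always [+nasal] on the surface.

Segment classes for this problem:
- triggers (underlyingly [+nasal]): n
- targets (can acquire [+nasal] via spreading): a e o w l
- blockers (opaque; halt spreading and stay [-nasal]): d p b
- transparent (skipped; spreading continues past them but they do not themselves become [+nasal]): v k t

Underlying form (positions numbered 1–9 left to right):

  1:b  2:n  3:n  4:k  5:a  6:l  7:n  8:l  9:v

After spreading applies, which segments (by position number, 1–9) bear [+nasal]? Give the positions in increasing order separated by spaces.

From /n/ at 2 rightward: 3 /n/ is itself a trigger — this domain ends here.
From /n/ at 2 leftward: 1 /b/ blocks.
From /n/ at 3 rightward: 4 /k/ transparent; 5 /a/ → [+nasal]; 6 /l/ → [+nasal]; 7 /n/ is itself a trigger — this domain ends here.
From /n/ at 3 leftward: 2 /n/ is itself a trigger — this domain ends here.
From /n/ at 7 rightward: 8 /l/ → [+nasal]; 9 /v/ transparent; word edge.
From /n/ at 7 leftward: 6 /l/ → [+nasal]; 5 /a/ → [+nasal]; 4 /k/ transparent; 3 /n/ is itself a trigger — this domain ends here.

2 3 5 6 7 8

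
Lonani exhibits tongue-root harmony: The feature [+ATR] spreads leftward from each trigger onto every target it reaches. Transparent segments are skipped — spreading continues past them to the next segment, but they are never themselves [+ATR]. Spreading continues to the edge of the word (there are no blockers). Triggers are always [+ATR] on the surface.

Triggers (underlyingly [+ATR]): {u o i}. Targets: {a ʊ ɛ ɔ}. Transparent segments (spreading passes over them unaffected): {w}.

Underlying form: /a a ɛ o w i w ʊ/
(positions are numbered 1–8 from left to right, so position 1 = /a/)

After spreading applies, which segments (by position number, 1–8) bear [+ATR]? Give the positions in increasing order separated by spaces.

From /o/ at 4 leftward: 3 /ɛ/ → [+ATR]; 2 /a/ → [+ATR]; 1 /a/ → [+ATR]; word edge.
From /i/ at 6 leftward: 5 /w/ transparent; 4 /o/ is itself a trigger — this domain ends here.
Target with no active source: position 8 stays [-ATR].

1 2 3 4 6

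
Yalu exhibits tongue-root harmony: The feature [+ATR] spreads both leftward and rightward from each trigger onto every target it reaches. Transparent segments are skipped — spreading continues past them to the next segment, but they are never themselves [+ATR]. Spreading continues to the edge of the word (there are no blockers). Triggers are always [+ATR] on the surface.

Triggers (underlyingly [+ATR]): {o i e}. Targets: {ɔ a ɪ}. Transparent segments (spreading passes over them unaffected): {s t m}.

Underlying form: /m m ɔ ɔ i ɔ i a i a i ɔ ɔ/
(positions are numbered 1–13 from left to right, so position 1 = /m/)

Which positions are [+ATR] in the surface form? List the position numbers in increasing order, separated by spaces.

3 4 5 6 7 8 9 10 11 12 13

From /i/ at 5 rightward: 6 /ɔ/ → [+ATR]; 7 /i/ is itself a trigger — this domain ends here.
From /i/ at 5 leftward: 4 /ɔ/ → [+ATR]; 3 /ɔ/ → [+ATR]; 2 /m/ transparent; 1 /m/ transparent; word edge.
From /i/ at 7 rightward: 8 /a/ → [+ATR]; 9 /i/ is itself a trigger — this domain ends here.
From /i/ at 7 leftward: 6 /ɔ/ → [+ATR]; 5 /i/ is itself a trigger — this domain ends here.
From /i/ at 9 rightward: 10 /a/ → [+ATR]; 11 /i/ is itself a trigger — this domain ends here.
From /i/ at 9 leftward: 8 /a/ → [+ATR]; 7 /i/ is itself a trigger — this domain ends here.
From /i/ at 11 rightward: 12 /ɔ/ → [+ATR]; 13 /ɔ/ → [+ATR]; word edge.
From /i/ at 11 leftward: 10 /a/ → [+ATR]; 9 /i/ is itself a trigger — this domain ends here.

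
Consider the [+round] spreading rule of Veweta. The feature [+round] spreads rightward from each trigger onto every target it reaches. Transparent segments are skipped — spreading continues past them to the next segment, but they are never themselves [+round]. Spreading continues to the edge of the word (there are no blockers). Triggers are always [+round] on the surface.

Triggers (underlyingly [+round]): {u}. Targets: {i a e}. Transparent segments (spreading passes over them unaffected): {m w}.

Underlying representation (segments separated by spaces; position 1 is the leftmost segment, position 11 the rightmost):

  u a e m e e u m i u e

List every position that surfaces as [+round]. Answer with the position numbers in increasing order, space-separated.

1 2 3 5 6 7 9 10 11

From /u/ at 1 rightward: 2 /a/ → [+round]; 3 /e/ → [+round]; 4 /m/ transparent; 5 /e/ → [+round]; 6 /e/ → [+round]; 7 /u/ is itself a trigger — this domain ends here.
From /u/ at 7 rightward: 8 /m/ transparent; 9 /i/ → [+round]; 10 /u/ is itself a trigger — this domain ends here.
From /u/ at 10 rightward: 11 /e/ → [+round]; word edge.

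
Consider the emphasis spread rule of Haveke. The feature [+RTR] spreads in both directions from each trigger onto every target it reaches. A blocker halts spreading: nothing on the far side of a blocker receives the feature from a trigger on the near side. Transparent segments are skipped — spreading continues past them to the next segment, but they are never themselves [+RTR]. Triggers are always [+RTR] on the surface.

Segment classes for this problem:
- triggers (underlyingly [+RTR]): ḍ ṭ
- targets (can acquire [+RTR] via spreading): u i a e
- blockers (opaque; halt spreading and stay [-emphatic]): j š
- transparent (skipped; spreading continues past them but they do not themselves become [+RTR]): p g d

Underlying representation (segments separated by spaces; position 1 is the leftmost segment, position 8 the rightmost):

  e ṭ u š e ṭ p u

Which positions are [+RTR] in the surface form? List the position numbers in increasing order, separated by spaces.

1 2 3 5 6 8

From /ṭ/ at 2 rightward: 3 /u/ → [+RTR]; 4 /š/ blocks.
From /ṭ/ at 2 leftward: 1 /e/ → [+RTR]; word edge.
From /ṭ/ at 6 rightward: 7 /p/ transparent; 8 /u/ → [+RTR]; word edge.
From /ṭ/ at 6 leftward: 5 /e/ → [+RTR]; 4 /š/ blocks.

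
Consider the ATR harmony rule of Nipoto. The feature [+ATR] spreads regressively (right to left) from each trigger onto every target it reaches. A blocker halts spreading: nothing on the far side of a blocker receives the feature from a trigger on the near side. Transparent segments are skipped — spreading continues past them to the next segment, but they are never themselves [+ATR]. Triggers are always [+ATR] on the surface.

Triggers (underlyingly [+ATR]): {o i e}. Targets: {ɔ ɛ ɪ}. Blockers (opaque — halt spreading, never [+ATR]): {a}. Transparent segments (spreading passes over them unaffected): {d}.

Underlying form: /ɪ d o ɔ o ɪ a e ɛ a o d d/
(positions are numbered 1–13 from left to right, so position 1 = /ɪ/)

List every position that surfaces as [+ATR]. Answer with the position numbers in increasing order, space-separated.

From /o/ at 3 leftward: 2 /d/ transparent; 1 /ɪ/ → [+ATR]; word edge.
From /o/ at 5 leftward: 4 /ɔ/ → [+ATR]; 3 /o/ is itself a trigger — this domain ends here.
From /e/ at 8 leftward: 7 /a/ blocks.
From /o/ at 11 leftward: 10 /a/ blocks.
Targets with no active source: positions 6 9 stay [-ATR].

1 3 4 5 8 11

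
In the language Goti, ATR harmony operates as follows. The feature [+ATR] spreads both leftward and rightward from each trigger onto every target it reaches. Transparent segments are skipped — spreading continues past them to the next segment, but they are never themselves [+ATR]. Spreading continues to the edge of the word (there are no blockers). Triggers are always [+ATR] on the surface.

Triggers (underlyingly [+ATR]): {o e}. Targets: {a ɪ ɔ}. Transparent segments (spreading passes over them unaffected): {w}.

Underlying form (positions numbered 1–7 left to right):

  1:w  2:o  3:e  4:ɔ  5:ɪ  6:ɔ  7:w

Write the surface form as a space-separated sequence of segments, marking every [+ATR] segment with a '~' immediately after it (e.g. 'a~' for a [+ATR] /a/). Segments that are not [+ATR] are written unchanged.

w o~ e~ ɔ~ ɪ~ ɔ~ w

From /o/ at 2 rightward: 3 /e/ is itself a trigger — this domain ends here.
From /o/ at 2 leftward: 1 /w/ transparent; word edge.
From /e/ at 3 rightward: 4 /ɔ/ → [+ATR]; 5 /ɪ/ → [+ATR]; 6 /ɔ/ → [+ATR]; 7 /w/ transparent; word edge.
From /e/ at 3 leftward: 2 /o/ is itself a trigger — this domain ends here.
[+ATR] positions on the surface: 2 3 4 5 6.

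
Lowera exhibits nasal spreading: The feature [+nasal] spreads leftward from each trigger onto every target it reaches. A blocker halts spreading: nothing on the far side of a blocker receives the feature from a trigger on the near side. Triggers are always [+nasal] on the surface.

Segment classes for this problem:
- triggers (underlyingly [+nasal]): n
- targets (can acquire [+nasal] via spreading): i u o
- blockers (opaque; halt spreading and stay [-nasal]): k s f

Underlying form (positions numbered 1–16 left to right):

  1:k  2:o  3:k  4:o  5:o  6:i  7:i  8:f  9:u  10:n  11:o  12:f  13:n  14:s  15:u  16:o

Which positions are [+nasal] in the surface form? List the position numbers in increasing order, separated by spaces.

9 10 13

From /n/ at 10 leftward: 9 /u/ → [+nasal]; 8 /f/ blocks.
From /n/ at 13 leftward: 12 /f/ blocks.
Targets with no active source: positions 2 4 5 6 7 11 15 16 stay [-nasal].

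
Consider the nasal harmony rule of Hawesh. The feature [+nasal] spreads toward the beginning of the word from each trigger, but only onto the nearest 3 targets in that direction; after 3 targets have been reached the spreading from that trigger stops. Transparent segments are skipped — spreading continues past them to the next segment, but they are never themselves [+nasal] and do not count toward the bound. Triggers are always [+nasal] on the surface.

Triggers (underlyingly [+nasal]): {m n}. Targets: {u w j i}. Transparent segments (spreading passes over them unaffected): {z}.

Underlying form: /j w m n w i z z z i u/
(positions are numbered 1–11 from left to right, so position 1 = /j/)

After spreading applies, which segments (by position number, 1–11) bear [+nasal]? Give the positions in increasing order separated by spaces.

From /m/ at 3 leftward: 2 /w/ → [+nasal]; 1 /j/ → [+nasal]; word edge.
From /n/ at 4 leftward: 3 /m/ is itself a trigger — this domain ends here.
Targets with no active source: positions 5 6 10 11 stay [-nasal].

1 2 3 4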